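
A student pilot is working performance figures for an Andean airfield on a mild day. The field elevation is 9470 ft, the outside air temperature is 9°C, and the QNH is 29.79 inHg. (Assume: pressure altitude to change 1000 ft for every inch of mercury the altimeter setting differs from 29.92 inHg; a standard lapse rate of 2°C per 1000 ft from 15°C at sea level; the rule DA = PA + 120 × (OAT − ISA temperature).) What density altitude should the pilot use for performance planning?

11184 ft

Pressure altitude = 9470 + (29.92 − 29.79) × 1000 = 9470 + (+130) = 9600 ft.
ISA temperature at 9600 ft = 15 − 2 × (9600/1000) = -4.2°C.
ISA deviation = 9 − (-4.2) = +13.2°C.
Density altitude = 9600 + 120 × (13.2) = 11184 ft.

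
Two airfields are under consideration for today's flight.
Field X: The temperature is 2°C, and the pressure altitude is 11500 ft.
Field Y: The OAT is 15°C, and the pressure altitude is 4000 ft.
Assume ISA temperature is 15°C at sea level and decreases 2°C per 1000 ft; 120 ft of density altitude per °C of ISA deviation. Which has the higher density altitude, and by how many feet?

Field X by 7740 ft

Field X: ISA temp = -8°C, deviation +10°C, DA = 11500 + 120 × 10 = 12700 ft.
Field Y: ISA temp = 7°C, deviation +8°C, DA = 4000 + 120 × 8 = 4960 ft.
Field X is higher by 12700 − 4960 = 7740 ft.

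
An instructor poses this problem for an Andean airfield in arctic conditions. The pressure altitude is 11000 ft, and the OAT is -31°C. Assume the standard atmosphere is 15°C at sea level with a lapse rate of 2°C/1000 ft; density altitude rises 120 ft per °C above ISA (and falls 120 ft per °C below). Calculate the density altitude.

ISA temperature at 11000 ft = 15 − 2 × (11000/1000) = -7°C.
ISA deviation = -31 − (-7) = -24°C.
Density altitude = 11000 + 120 × (-24) = 11000 + (-2880) = 8120 ft.

8120 ft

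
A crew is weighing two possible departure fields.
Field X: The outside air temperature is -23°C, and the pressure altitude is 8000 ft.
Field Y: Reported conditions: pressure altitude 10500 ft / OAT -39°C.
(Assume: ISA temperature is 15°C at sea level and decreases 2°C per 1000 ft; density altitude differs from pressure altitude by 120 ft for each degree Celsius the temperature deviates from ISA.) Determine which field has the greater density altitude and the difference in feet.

Field Y by 1180 ft

Field X: ISA temp = -1°C, deviation -22°C, DA = 8000 + 120 × (-22) = 5360 ft.
Field Y: ISA temp = -6°C, deviation -33°C, DA = 10500 + 120 × (-33) = 6540 ft.
Field Y is higher by 6540 − 5360 = 1180 ft.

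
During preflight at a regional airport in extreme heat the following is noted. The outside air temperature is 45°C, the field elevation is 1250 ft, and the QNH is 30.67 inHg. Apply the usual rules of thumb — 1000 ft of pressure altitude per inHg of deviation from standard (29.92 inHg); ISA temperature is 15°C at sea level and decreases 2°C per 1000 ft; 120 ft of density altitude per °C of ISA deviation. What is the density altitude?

Pressure altitude = 1250 + (29.92 − 30.67) × 1000 = 1250 + (-750) = 500 ft.
ISA temperature at 500 ft = 15 − 2 × (500/1000) = 14°C.
ISA deviation = 45 − 14 = +31°C.
Density altitude = 500 + 120 × (31) = 4220 ft.

4220 ft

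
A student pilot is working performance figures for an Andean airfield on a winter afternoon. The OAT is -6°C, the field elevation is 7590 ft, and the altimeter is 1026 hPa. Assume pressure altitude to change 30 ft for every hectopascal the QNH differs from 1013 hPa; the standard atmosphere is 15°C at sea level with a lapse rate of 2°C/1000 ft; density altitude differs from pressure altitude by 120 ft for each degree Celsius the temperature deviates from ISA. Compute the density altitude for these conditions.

6408 ft

Pressure altitude = 7590 + (1013 − 1026) × 30 = 7590 + (-390) = 7200 ft.
ISA temperature at 7200 ft = 15 − 2 × (7200/1000) = 0.6°C.
ISA deviation = -6 − 0.6 = -6.6°C.
Density altitude = 7200 + 120 × (-6.6) = 6408 ft.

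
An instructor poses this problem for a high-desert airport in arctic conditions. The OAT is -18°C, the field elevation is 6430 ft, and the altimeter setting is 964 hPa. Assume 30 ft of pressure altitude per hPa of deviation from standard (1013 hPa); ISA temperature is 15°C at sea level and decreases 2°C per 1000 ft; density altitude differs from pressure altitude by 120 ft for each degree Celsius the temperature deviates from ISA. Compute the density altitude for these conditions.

Pressure altitude = 6430 + (1013 − 964) × 30 = 6430 + (+1470) = 7900 ft.
ISA temperature at 7900 ft = 15 − 2 × (7900/1000) = -0.8°C.
ISA deviation = -18 − (-0.8) = -17.2°C.
Density altitude = 7900 + 120 × (-17.2) = 5836 ft.

5836 ft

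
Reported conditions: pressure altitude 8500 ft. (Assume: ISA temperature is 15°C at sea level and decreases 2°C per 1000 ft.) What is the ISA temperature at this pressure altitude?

ISA temperature = 15 − 2 × (8500/1000) = 15 − 17 = -2°C.

-2°C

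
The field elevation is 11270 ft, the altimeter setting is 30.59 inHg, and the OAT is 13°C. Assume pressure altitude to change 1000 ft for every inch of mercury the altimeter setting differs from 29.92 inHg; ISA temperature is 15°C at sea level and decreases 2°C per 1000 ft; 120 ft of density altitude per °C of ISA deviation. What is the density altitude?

Pressure altitude = 11270 + (29.92 − 30.59) × 1000 = 11270 + (-670) = 10600 ft.
ISA temperature at 10600 ft = 15 − 2 × (10600/1000) = -6.2°C.
ISA deviation = 13 − (-6.2) = +19.2°C.
Density altitude = 10600 + 120 × (19.2) = 12904 ft.

12904 ft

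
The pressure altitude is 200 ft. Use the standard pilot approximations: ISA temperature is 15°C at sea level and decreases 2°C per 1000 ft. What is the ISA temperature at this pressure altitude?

14.6°C

ISA temperature = 15 − 2 × (200/1000) = 15 − 0.4 = 14.6°C.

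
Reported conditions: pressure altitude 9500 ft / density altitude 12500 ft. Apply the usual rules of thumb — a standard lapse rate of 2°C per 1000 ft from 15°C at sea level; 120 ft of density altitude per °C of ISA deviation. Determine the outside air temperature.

21°C

Density altitude − pressure altitude = 12500 − 9500 = +3000 ft.
At 120 ft/°C that is an ISA deviation of 3000/120 = +25°C.
ISA temperature at 9500 ft = 15 − 2 × (9500/1000) = -4°C.
OAT = ISA + deviation = -4 + (+25) = 21°C.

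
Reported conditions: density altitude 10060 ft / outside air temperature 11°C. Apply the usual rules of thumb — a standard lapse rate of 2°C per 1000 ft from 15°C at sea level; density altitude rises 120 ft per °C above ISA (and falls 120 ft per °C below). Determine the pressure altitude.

DA = PA + 120 × (OAT − (15 − 2·PA/1000)) = PA + 120·OAT − 1800 + 0.24·PA = 1.24·PA + 120·OAT − 1800.
So 1.24·PA = 10060 − 120 × 11 + 1800 = 10540.
PA = 10540 / 1.24 = 8500 ft.

8500 ft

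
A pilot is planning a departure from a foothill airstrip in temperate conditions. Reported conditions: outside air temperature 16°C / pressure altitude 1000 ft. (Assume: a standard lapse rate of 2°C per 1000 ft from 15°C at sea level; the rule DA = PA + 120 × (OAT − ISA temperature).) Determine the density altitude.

ISA temperature at 1000 ft = 15 − 2 × (1000/1000) = 13°C.
ISA deviation = 16 − 13 = +3°C.
Density altitude = 1000 + 120 × (3) = 1000 + (+360) = 1360 ft.

1360 ft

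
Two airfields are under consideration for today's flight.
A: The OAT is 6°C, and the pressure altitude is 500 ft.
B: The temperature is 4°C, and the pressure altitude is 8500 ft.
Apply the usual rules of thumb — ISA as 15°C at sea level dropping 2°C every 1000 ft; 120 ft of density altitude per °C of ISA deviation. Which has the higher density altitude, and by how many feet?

A: ISA temp = 14°C, deviation -8°C, DA = 500 + 120 × (-8) = -460 ft.
B: ISA temp = -2°C, deviation +6°C, DA = 8500 + 120 × 6 = 9220 ft.
B is higher by 9220 − (-460) = 9680 ft.

B by 9680 ft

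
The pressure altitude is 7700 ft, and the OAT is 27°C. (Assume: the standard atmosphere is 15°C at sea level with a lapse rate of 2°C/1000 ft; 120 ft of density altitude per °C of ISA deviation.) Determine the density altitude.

ISA temperature at 7700 ft = 15 − 2 × (7700/1000) = -0.4°C.
ISA deviation = 27 − (-0.4) = +27.4°C.
Density altitude = 7700 + 120 × (27.4) = 7700 + (+3288) = 10988 ft.

10988 ft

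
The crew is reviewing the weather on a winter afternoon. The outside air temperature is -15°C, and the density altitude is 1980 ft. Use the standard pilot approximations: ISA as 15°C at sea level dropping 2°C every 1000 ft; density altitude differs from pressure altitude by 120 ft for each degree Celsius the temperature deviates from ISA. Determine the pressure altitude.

DA = PA + 120 × (OAT − (15 − 2·PA/1000)) = PA + 120·OAT − 1800 + 0.24·PA = 1.24·PA + 120·OAT − 1800.
So 1.24·PA = 1980 − 120 × (-15) + 1800 = 5580.
PA = 5580 / 1.24 = 4500 ft.

4500 ft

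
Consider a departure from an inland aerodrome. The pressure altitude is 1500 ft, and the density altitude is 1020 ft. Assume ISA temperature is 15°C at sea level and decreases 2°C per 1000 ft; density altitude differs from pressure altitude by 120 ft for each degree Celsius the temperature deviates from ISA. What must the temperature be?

8°C

Density altitude − pressure altitude = 1020 − 1500 = -480 ft.
At 120 ft/°C that is an ISA deviation of -480/120 = -4°C.
ISA temperature at 1500 ft = 15 − 2 × (1500/1000) = 12°C.
OAT = ISA + deviation = 12 + (-4) = 8°C.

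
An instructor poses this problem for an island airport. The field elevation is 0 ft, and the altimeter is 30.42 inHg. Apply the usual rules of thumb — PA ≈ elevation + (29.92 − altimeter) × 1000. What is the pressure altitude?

Pressure correction = (29.92 − 30.42) × 1000 = -500 ft.
Pressure altitude = 0 + (-500) = -500 ft.

-500 ft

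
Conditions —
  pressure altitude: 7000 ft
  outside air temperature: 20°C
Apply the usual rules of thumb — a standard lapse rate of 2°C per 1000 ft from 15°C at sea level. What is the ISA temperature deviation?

ISA+19°C

ISA temperature at 7000 ft = 15 − 2 × (7000/1000) = 1°C.
Deviation = OAT − ISA = 20 − 1 = +19°C.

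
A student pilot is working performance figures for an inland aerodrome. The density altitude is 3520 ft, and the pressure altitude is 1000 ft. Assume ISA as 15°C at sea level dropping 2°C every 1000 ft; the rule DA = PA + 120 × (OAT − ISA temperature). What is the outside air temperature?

34°C

Density altitude − pressure altitude = 3520 − 1000 = +2520 ft.
At 120 ft/°C that is an ISA deviation of 2520/120 = +21°C.
ISA temperature at 1000 ft = 15 − 2 × (1000/1000) = 13°C.
OAT = ISA + deviation = 13 + (+21) = 34°C.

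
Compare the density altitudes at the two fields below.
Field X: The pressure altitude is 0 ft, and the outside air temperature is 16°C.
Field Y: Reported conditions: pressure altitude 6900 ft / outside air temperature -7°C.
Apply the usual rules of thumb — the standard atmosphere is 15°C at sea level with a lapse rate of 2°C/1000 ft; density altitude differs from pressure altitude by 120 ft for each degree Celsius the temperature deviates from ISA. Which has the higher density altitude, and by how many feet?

Field Y by 5796 ft

Field X: ISA temp = 15°C, deviation +1°C, DA = 0 + 120 × 1 = 120 ft.
Field Y: ISA temp = 1.2°C, deviation -8.2°C, DA = 6900 + 120 × (-8.2) = 5916 ft.
Field Y is higher by 5916 − 120 = 5796 ft.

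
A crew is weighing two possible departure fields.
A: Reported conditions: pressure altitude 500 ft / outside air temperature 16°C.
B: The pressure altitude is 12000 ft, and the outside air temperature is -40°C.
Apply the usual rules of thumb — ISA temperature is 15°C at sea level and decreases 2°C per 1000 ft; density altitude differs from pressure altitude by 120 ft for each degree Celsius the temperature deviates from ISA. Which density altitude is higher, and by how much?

B by 7540 ft

A: ISA temp = 14°C, deviation +2°C, DA = 500 + 120 × 2 = 740 ft.
B: ISA temp = -9°C, deviation -31°C, DA = 12000 + 120 × (-31) = 8280 ft.
B is higher by 8280 − 740 = 7540 ft.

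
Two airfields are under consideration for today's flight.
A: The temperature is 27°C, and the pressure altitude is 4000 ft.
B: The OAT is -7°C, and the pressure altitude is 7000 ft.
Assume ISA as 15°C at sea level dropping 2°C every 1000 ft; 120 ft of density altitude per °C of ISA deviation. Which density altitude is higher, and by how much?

A: ISA temp = 7°C, deviation +20°C, DA = 4000 + 120 × 20 = 6400 ft.
B: ISA temp = 1°C, deviation -8°C, DA = 7000 + 120 × (-8) = 6040 ft.
A is higher by 6400 − 6040 = 360 ft.

A by 360 ft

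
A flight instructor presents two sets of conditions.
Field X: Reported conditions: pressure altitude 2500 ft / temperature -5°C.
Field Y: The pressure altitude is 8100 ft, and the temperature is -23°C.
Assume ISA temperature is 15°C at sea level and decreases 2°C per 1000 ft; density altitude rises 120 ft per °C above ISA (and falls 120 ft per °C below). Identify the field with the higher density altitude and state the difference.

Field X: ISA temp = 10°C, deviation -15°C, DA = 2500 + 120 × (-15) = 700 ft.
Field Y: ISA temp = -1.2°C, deviation -21.8°C, DA = 8100 + 120 × (-21.8) = 5484 ft.
Field Y is higher by 5484 − 700 = 4784 ft.

Field Y by 4784 ft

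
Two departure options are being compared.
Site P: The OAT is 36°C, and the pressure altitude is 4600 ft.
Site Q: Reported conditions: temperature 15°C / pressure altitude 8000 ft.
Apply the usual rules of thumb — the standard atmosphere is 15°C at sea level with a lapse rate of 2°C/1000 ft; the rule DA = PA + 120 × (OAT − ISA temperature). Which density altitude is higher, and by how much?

Site Q by 1696 ft

Site P: ISA temp = 5.8°C, deviation +30.2°C, DA = 4600 + 120 × 30.2 = 8224 ft.
Site Q: ISA temp = -1°C, deviation +16°C, DA = 8000 + 120 × 16 = 9920 ft.
Site Q is higher by 9920 − 8224 = 1696 ft.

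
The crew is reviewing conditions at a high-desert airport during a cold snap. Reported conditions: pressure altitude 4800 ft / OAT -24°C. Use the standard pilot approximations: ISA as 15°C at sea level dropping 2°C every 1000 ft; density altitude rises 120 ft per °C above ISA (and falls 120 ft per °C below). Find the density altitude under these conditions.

1272 ft

ISA temperature at 4800 ft = 15 − 2 × (4800/1000) = 5.4°C.
ISA deviation = -24 − 5.4 = -29.4°C.
Density altitude = 4800 + 120 × (-29.4) = 4800 + (-3528) = 1272 ft.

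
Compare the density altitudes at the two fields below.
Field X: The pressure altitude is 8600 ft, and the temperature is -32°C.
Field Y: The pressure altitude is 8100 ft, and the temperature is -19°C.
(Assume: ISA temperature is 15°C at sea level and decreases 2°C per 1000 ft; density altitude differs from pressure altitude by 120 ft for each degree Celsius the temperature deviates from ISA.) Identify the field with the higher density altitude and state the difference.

Field X: ISA temp = -2.2°C, deviation -29.8°C, DA = 8600 + 120 × (-29.8) = 5024 ft.
Field Y: ISA temp = -1.2°C, deviation -17.8°C, DA = 8100 + 120 × (-17.8) = 5964 ft.
Field Y is higher by 5964 − 5024 = 940 ft.

Field Y by 940 ft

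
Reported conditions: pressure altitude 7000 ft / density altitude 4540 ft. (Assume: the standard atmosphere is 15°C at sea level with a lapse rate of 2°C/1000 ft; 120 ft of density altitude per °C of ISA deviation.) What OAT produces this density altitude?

Density altitude − pressure altitude = 4540 − 7000 = -2460 ft.
At 120 ft/°C that is an ISA deviation of -2460/120 = -20.5°C.
ISA temperature at 7000 ft = 15 − 2 × (7000/1000) = 1°C.
OAT = ISA + deviation = 1 + (-20.5) = -19.5°C.

-19.5°C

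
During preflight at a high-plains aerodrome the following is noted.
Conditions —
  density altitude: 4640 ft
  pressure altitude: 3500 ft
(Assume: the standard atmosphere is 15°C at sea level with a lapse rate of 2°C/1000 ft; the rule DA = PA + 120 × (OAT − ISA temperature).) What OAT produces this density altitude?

17.5°C

Density altitude − pressure altitude = 4640 − 3500 = +1140 ft.
At 120 ft/°C that is an ISA deviation of 1140/120 = +9.5°C.
ISA temperature at 3500 ft = 15 − 2 × (3500/1000) = 8°C.
OAT = ISA + deviation = 8 + (+9.5) = 17.5°C.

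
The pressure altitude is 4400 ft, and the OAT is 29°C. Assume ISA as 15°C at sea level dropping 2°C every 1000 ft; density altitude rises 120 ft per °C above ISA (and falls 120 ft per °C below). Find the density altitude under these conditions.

ISA temperature at 4400 ft = 15 − 2 × (4400/1000) = 6.2°C.
ISA deviation = 29 − 6.2 = +22.8°C.
Density altitude = 4400 + 120 × (22.8) = 4400 + (+2736) = 7136 ft.

7136 ft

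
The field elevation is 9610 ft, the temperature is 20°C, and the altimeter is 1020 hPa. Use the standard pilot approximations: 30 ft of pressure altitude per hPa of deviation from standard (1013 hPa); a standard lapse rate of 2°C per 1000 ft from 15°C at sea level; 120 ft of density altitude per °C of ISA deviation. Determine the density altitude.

12256 ft

Pressure altitude = 9610 + (1013 − 1020) × 30 = 9610 + (-210) = 9400 ft.
ISA temperature at 9400 ft = 15 − 2 × (9400/1000) = -3.8°C.
ISA deviation = 20 − (-3.8) = +23.8°C.
Density altitude = 9400 + 120 × (23.8) = 12256 ft.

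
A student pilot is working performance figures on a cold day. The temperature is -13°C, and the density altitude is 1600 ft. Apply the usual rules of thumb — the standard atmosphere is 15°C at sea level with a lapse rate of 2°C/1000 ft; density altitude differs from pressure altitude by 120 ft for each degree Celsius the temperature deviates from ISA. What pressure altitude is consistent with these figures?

4000 ft

DA = PA + 120 × (OAT − (15 − 2·PA/1000)) = PA + 120·OAT − 1800 + 0.24·PA = 1.24·PA + 120·OAT − 1800.
So 1.24·PA = 1600 − 120 × (-13) + 1800 = 4960.
PA = 4960 / 1.24 = 4000 ft.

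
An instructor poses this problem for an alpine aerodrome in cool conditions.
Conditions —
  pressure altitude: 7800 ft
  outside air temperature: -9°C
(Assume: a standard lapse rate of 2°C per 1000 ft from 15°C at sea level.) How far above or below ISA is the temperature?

ISA temperature at 7800 ft = 15 − 2 × (7800/1000) = -0.6°C.
Deviation = OAT − ISA = -9 − (-0.6) = -8.4°C.

ISA-8.4°C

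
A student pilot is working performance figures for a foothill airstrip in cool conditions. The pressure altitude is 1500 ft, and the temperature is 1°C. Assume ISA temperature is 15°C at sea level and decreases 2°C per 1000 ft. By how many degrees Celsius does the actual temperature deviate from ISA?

ISA temperature at 1500 ft = 15 − 2 × (1500/1000) = 12°C.
Deviation = OAT − ISA = 1 − 12 = -11°C.

ISA-11°C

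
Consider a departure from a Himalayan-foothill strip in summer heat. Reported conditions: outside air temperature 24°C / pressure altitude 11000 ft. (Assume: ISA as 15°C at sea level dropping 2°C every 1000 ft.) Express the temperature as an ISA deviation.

ISA+31°C

ISA temperature at 11000 ft = 15 − 2 × (11000/1000) = -7°C.
Deviation = OAT − ISA = 24 − (-7) = +31°C.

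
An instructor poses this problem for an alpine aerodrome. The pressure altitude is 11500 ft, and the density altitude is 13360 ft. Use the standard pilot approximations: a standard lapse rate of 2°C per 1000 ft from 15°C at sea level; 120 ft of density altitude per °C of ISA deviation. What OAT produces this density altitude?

Density altitude − pressure altitude = 13360 − 11500 = +1860 ft.
At 120 ft/°C that is an ISA deviation of 1860/120 = +15.5°C.
ISA temperature at 11500 ft = 15 − 2 × (11500/1000) = -8°C.
OAT = ISA + deviation = -8 + (+15.5) = 7.5°C.

7.5°C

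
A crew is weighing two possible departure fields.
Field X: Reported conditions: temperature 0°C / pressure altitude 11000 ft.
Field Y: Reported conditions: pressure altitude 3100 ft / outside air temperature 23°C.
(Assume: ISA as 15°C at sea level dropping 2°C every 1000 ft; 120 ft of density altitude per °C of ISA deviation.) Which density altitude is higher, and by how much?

Field X by 7036 ft

Field X: ISA temp = -7°C, deviation +7°C, DA = 11000 + 120 × 7 = 11840 ft.
Field Y: ISA temp = 8.8°C, deviation +14.2°C, DA = 3100 + 120 × 14.2 = 4804 ft.
Field X is higher by 11840 − 4804 = 7036 ft.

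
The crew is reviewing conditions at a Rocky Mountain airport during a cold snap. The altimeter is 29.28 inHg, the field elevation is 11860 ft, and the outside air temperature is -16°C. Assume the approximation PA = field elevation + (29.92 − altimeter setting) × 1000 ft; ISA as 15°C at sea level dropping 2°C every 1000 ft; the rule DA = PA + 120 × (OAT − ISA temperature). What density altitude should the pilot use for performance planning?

Pressure altitude = 11860 + (29.92 − 29.28) × 1000 = 11860 + (+640) = 12500 ft.
ISA temperature at 12500 ft = 15 − 2 × (12500/1000) = -10°C.
ISA deviation = -16 − (-10) = -6°C.
Density altitude = 12500 + 120 × (-6) = 11780 ft.

11780 ft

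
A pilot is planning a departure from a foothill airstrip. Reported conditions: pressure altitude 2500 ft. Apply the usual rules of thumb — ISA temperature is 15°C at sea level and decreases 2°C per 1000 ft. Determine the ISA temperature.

ISA temperature = 15 − 2 × (2500/1000) = 15 − 5 = 10°C.

10°C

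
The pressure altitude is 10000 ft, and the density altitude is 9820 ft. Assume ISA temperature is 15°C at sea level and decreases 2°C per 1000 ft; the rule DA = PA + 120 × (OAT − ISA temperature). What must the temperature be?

-6.5°C

Density altitude − pressure altitude = 9820 − 10000 = -180 ft.
At 120 ft/°C that is an ISA deviation of -180/120 = -1.5°C.
ISA temperature at 10000 ft = 15 − 2 × (10000/1000) = -5°C.
OAT = ISA + deviation = -5 + (-1.5) = -6.5°C.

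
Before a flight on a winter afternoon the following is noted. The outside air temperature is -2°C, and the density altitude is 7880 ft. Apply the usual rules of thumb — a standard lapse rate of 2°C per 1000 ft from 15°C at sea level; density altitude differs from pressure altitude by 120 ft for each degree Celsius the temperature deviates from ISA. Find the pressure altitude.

8000 ft

DA = PA + 120 × (OAT − (15 − 2·PA/1000)) = PA + 120·OAT − 1800 + 0.24·PA = 1.24·PA + 120·OAT − 1800.
So 1.24·PA = 7880 − 120 × (-2) + 1800 = 9920.
PA = 9920 / 1.24 = 8000 ft.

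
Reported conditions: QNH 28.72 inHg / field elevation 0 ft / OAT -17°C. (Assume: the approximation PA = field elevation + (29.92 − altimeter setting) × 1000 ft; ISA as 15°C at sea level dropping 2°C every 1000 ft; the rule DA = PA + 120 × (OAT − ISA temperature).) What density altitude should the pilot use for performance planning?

Pressure altitude = 0 + (29.92 − 28.72) × 1000 = 0 + (+1200) = 1200 ft.
ISA temperature at 1200 ft = 15 − 2 × (1200/1000) = 12.6°C.
ISA deviation = -17 − 12.6 = -29.6°C.
Density altitude = 1200 + 120 × (-29.6) = -2352 ft.

-2352 ft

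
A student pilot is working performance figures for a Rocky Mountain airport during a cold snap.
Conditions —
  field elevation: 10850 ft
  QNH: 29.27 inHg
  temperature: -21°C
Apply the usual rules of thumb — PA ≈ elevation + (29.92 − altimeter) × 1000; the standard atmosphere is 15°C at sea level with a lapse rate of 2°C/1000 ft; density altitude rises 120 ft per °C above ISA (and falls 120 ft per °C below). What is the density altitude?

9940 ft

Pressure altitude = 10850 + (29.92 − 29.27) × 1000 = 10850 + (+650) = 11500 ft.
ISA temperature at 11500 ft = 15 − 2 × (11500/1000) = -8°C.
ISA deviation = -21 − (-8) = -13°C.
Density altitude = 11500 + 120 × (-13) = 9940 ft.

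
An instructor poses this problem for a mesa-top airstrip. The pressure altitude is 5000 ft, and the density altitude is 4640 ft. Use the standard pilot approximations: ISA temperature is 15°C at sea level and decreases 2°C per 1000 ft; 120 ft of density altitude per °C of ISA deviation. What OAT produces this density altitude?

Density altitude − pressure altitude = 4640 − 5000 = -360 ft.
At 120 ft/°C that is an ISA deviation of -360/120 = -3°C.
ISA temperature at 5000 ft = 15 − 2 × (5000/1000) = 5°C.
OAT = ISA + deviation = 5 + (-3) = 2°C.

2°C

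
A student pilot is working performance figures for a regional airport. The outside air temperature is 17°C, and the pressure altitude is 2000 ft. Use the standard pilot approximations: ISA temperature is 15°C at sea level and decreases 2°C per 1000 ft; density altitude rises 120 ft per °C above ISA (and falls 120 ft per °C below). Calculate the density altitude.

ISA temperature at 2000 ft = 15 − 2 × (2000/1000) = 11°C.
ISA deviation = 17 − 11 = +6°C.
Density altitude = 2000 + 120 × (6) = 2000 + (+720) = 2720 ft.

2720 ft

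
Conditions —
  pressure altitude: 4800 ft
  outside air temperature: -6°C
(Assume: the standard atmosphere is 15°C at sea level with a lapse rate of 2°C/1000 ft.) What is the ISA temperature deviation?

ISA-11.4°C

ISA temperature at 4800 ft = 15 − 2 × (4800/1000) = 5.4°C.
Deviation = OAT − ISA = -6 − 5.4 = -11.4°C.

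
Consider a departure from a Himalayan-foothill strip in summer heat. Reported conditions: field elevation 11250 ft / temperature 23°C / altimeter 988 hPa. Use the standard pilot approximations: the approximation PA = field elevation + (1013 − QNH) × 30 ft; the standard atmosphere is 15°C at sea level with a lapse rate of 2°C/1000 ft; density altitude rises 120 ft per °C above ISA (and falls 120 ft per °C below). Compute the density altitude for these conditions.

Pressure altitude = 11250 + (1013 − 988) × 30 = 11250 + (+750) = 12000 ft.
ISA temperature at 12000 ft = 15 − 2 × (12000/1000) = -9°C.
ISA deviation = 23 − (-9) = +32°C.
Density altitude = 12000 + 120 × (32) = 15840 ft.

15840 ft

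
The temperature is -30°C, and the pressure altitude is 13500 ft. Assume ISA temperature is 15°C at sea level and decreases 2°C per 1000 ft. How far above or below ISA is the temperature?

ISA-18°C

ISA temperature at 13500 ft = 15 − 2 × (13500/1000) = -12°C.
Deviation = OAT − ISA = -30 − (-12) = -18°C.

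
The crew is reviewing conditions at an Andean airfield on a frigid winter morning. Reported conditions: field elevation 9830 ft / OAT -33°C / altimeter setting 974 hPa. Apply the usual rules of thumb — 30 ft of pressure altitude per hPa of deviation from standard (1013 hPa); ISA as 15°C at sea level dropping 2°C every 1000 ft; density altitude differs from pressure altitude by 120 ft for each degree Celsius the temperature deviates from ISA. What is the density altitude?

7880 ft

Pressure altitude = 9830 + (1013 − 974) × 30 = 9830 + (+1170) = 11000 ft.
ISA temperature at 11000 ft = 15 − 2 × (11000/1000) = -7°C.
ISA deviation = -33 − (-7) = -26°C.
Density altitude = 11000 + 120 × (-26) = 7880 ft.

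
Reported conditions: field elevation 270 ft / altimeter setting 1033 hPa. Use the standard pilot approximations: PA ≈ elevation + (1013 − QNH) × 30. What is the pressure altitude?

-330 ft

Pressure correction = (1013 − 1033) × 30 = -600 ft.
Pressure altitude = 270 + (-600) = -330 ft.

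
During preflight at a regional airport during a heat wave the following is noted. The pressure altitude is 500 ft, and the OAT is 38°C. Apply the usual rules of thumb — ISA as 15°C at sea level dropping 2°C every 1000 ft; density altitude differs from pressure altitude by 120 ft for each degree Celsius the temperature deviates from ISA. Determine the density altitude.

ISA temperature at 500 ft = 15 − 2 × (500/1000) = 14°C.
ISA deviation = 38 − 14 = +24°C.
Density altitude = 500 + 120 × (24) = 500 + (+2880) = 3380 ft.

3380 ft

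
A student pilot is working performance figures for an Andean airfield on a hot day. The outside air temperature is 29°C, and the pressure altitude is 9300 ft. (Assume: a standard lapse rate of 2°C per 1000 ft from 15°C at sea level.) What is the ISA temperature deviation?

ISA temperature at 9300 ft = 15 − 2 × (9300/1000) = -3.6°C.
Deviation = OAT − ISA = 29 − (-3.6) = +32.6°C.

ISA+32.6°C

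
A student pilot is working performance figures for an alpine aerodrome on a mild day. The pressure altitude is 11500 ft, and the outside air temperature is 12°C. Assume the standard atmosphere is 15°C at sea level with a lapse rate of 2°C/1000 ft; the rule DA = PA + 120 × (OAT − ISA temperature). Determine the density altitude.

ISA temperature at 11500 ft = 15 − 2 × (11500/1000) = -8°C.
ISA deviation = 12 − (-8) = +20°C.
Density altitude = 11500 + 120 × (20) = 11500 + (+2400) = 13900 ft.

13900 ft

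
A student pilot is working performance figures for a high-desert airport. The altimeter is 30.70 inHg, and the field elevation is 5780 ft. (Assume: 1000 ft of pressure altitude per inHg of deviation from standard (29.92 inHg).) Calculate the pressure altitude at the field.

5000 ft

Pressure correction = (29.92 − 30.70) × 1000 = -780 ft.
Pressure altitude = 5780 + (-780) = 5000 ft.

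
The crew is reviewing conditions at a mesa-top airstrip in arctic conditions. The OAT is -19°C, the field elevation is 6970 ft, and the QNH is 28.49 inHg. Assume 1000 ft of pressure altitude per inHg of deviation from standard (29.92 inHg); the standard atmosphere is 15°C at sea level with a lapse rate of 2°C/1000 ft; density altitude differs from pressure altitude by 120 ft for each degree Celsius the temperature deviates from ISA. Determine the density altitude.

6336 ft

Pressure altitude = 6970 + (29.92 − 28.49) × 1000 = 6970 + (+1430) = 8400 ft.
ISA temperature at 8400 ft = 15 − 2 × (8400/1000) = -1.8°C.
ISA deviation = -19 − (-1.8) = -17.2°C.
Density altitude = 8400 + 120 × (-17.2) = 6336 ft.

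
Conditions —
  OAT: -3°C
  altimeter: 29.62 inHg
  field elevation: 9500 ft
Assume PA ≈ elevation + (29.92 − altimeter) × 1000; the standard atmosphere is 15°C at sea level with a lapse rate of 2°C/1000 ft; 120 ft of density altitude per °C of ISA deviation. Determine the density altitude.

Pressure altitude = 9500 + (29.92 − 29.62) × 1000 = 9500 + (+300) = 9800 ft.
ISA temperature at 9800 ft = 15 − 2 × (9800/1000) = -4.6°C.
ISA deviation = -3 − (-4.6) = +1.6°C.
Density altitude = 9800 + 120 × (1.6) = 9992 ft.

9992 ft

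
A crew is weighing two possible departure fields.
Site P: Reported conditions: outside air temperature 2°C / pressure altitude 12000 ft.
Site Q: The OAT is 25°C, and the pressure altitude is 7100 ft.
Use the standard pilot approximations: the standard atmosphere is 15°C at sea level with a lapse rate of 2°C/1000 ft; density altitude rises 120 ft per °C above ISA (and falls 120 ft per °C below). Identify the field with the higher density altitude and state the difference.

Site P: ISA temp = -9°C, deviation +11°C, DA = 12000 + 120 × 11 = 13320 ft.
Site Q: ISA temp = 0.8°C, deviation +24.2°C, DA = 7100 + 120 × 24.2 = 10004 ft.
Site P is higher by 13320 − 10004 = 3316 ft.

Site P by 3316 ft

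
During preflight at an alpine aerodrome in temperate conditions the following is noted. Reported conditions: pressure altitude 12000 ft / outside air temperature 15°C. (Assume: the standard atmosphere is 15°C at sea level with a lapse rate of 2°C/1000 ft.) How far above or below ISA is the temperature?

ISA temperature at 12000 ft = 15 − 2 × (12000/1000) = -9°C.
Deviation = OAT − ISA = 15 − (-9) = +24°C.

ISA+24°C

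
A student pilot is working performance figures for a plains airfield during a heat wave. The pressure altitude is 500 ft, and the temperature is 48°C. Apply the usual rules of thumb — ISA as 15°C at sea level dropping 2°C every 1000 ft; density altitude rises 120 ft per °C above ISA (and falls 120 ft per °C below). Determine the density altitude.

ISA temperature at 500 ft = 15 − 2 × (500/1000) = 14°C.
ISA deviation = 48 − 14 = +34°C.
Density altitude = 500 + 120 × (34) = 500 + (+4080) = 4580 ft.

4580 ft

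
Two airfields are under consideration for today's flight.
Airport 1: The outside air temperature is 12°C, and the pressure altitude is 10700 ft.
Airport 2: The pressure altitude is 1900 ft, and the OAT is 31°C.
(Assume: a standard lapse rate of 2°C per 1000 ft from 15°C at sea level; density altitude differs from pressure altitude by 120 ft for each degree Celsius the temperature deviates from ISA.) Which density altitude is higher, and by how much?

Airport 1 by 8632 ft

Airport 1: ISA temp = -6.4°C, deviation +18.4°C, DA = 10700 + 120 × 18.4 = 12908 ft.
Airport 2: ISA temp = 11.2°C, deviation +19.8°C, DA = 1900 + 120 × 19.8 = 4276 ft.
Airport 1 is higher by 12908 − 4276 = 8632 ft.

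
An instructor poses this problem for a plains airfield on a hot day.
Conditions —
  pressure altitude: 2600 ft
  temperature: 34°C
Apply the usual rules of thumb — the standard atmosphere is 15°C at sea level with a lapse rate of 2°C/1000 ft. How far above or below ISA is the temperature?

ISA+24.2°C

ISA temperature at 2600 ft = 15 − 2 × (2600/1000) = 9.8°C.
Deviation = OAT − ISA = 34 − 9.8 = +24.2°C.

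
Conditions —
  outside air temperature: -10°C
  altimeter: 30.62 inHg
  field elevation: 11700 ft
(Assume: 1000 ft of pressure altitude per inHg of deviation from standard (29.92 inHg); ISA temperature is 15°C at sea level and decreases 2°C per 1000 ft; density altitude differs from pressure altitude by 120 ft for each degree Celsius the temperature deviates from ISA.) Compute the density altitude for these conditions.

Pressure altitude = 11700 + (29.92 − 30.62) × 1000 = 11700 + (-700) = 11000 ft.
ISA temperature at 11000 ft = 15 − 2 × (11000/1000) = -7°C.
ISA deviation = -10 − (-7) = -3°C.
Density altitude = 11000 + 120 × (-3) = 10640 ft.

10640 ft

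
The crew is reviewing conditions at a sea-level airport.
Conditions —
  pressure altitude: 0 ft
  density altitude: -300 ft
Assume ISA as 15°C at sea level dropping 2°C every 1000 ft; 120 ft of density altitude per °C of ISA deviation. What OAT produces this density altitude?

Density altitude − pressure altitude = -300 − 0 = -300 ft.
At 120 ft/°C that is an ISA deviation of -300/120 = -2.5°C.
ISA temperature at 0 ft = 15 − 2 × (0/1000) = 15°C.
OAT = ISA + deviation = 15 + (-2.5) = 12.5°C.

12.5°C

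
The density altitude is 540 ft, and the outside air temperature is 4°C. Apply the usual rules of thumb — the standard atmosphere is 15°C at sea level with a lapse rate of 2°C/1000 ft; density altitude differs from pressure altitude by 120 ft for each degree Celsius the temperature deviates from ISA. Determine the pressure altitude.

1500 ft

DA = PA + 120 × (OAT − (15 − 2·PA/1000)) = PA + 120·OAT − 1800 + 0.24·PA = 1.24·PA + 120·OAT − 1800.
So 1.24·PA = 540 − 120 × 4 + 1800 = 1860.
PA = 1860 / 1.24 = 1500 ft.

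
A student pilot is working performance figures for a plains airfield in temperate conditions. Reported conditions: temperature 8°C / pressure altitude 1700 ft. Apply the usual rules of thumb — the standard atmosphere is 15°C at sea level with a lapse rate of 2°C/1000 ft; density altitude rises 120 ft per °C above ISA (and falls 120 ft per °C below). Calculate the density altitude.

1268 ft

ISA temperature at 1700 ft = 15 − 2 × (1700/1000) = 11.6°C.
ISA deviation = 8 − 11.6 = -3.6°C.
Density altitude = 1700 + 120 × (-3.6) = 1700 + (-432) = 1268 ft.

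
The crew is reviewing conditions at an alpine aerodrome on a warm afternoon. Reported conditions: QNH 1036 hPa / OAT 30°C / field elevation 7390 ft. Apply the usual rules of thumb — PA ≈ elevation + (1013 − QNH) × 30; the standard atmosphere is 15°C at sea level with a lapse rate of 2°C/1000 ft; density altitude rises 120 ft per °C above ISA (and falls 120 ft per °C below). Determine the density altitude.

10108 ft

Pressure altitude = 7390 + (1013 − 1036) × 30 = 7390 + (-690) = 6700 ft.
ISA temperature at 6700 ft = 15 − 2 × (6700/1000) = 1.6°C.
ISA deviation = 30 − 1.6 = +28.4°C.
Density altitude = 6700 + 120 × (28.4) = 10108 ft.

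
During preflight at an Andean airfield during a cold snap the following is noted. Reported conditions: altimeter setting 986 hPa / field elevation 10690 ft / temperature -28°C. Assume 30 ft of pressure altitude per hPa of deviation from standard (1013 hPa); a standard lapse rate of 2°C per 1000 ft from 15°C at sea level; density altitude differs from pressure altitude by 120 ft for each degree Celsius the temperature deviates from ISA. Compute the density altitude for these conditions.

9100 ft

Pressure altitude = 10690 + (1013 − 986) × 30 = 10690 + (+810) = 11500 ft.
ISA temperature at 11500 ft = 15 − 2 × (11500/1000) = -8°C.
ISA deviation = -28 − (-8) = -20°C.
Density altitude = 11500 + 120 × (-20) = 9100 ft.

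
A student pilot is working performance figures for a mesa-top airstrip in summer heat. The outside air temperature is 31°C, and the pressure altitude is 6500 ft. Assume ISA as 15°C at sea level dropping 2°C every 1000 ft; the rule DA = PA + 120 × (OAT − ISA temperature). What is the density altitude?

ISA temperature at 6500 ft = 15 − 2 × (6500/1000) = 2°C.
ISA deviation = 31 − 2 = +29°C.
Density altitude = 6500 + 120 × (29) = 6500 + (+3480) = 9980 ft.

9980 ft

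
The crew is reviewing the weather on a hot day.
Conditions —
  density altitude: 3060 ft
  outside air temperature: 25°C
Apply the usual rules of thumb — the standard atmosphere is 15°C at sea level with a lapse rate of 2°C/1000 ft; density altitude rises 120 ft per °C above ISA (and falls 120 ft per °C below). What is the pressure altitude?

1500 ft

DA = PA + 120 × (OAT − (15 − 2·PA/1000)) = PA + 120·OAT − 1800 + 0.24·PA = 1.24·PA + 120·OAT − 1800.
So 1.24·PA = 3060 − 120 × 25 + 1800 = 1860.
PA = 1860 / 1.24 = 1500 ft.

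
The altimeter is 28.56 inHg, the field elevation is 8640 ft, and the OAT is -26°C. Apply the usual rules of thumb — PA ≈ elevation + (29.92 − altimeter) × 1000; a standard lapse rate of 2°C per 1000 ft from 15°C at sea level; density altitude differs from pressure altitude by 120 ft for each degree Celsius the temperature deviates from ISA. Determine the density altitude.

Pressure altitude = 8640 + (29.92 − 28.56) × 1000 = 8640 + (+1360) = 10000 ft.
ISA temperature at 10000 ft = 15 − 2 × (10000/1000) = -5°C.
ISA deviation = -26 − (-5) = -21°C.
Density altitude = 10000 + 120 × (-21) = 7480 ft.

7480 ft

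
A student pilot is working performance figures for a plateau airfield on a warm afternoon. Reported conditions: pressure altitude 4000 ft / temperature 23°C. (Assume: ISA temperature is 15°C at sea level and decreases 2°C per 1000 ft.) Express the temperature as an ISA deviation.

ISA temperature at 4000 ft = 15 − 2 × (4000/1000) = 7°C.
Deviation = OAT − ISA = 23 − 7 = +16°C.

ISA+16°C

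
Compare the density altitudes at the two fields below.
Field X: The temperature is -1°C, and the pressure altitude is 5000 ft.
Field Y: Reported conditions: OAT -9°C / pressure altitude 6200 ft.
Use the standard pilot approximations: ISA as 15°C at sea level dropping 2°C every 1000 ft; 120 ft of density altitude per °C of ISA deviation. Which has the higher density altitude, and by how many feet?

Field Y by 528 ft

Field X: ISA temp = 5°C, deviation -6°C, DA = 5000 + 120 × (-6) = 4280 ft.
Field Y: ISA temp = 2.6°C, deviation -11.6°C, DA = 6200 + 120 × (-11.6) = 4808 ft.
Field Y is higher by 4808 − 4280 = 528 ft.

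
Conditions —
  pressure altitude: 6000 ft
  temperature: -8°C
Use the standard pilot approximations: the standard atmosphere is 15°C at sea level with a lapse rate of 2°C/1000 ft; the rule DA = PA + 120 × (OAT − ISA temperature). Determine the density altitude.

4680 ft

ISA temperature at 6000 ft = 15 − 2 × (6000/1000) = 3°C.
ISA deviation = -8 − 3 = -11°C.
Density altitude = 6000 + 120 × (-11) = 6000 + (-1320) = 4680 ft.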